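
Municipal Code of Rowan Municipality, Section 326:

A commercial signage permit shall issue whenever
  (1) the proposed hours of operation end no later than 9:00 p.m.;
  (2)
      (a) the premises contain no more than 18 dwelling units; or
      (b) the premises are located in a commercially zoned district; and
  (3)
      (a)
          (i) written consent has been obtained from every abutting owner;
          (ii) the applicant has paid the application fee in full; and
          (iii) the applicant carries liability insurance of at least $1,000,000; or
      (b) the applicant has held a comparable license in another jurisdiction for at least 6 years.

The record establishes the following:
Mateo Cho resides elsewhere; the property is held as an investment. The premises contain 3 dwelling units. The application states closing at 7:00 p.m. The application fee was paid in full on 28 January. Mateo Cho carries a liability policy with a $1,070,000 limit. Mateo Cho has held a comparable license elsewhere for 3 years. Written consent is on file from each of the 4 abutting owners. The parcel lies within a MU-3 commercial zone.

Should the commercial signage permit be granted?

(1) closes by 9 p.m. — satisfied.
(a) ≤ 18 units — holds.
(b) commercially zoned — satisfied.
So (2) is satisfied (T OR T).
(i) all abutters consent — holds.
(ii) fee paid — holds.
(iii) insurance ≥ $1,000,000 — holds.
(a): T AND T AND T → true.
(b) prior license ≥ 6 yr — not satisfied.
So (3) is satisfied (T OR F).
So Overall is satisfied (T AND T AND T).

Yes — granted.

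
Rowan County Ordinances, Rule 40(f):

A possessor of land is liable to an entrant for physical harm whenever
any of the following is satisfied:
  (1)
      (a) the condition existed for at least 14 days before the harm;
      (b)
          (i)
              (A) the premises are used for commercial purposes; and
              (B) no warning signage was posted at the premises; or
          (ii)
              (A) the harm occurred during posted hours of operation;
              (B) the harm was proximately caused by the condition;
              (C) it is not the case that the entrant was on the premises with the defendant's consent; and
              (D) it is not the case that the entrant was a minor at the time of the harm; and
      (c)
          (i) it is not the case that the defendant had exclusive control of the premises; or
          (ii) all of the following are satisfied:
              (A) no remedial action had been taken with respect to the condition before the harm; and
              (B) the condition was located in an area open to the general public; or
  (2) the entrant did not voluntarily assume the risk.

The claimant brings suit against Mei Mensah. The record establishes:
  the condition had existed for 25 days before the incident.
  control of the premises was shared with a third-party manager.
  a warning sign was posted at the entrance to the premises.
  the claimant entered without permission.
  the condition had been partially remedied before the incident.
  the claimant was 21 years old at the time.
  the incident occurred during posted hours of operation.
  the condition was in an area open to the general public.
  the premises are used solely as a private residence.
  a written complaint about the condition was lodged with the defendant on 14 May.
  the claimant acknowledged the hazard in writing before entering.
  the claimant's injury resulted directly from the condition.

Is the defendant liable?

(a) condition ≥14 days old — met.
(A) commercial use — fails.
(B) no signage posted — not satisfied.
(i): F AND F → false.
(A) during posted hours — satisfied.
(B) proximate cause — holds.
(C) not (consent to enter) — satisfied.
(D) not (entrant a minor) — met.
So (ii) is satisfied (T AND T AND T AND T).
(b) = F OR T = true.
(i) not (exclusive control) — holds.
(A) no remedial action — not met.
(B) public area — met.
(ii) = F AND T = false.
So (c) is satisfied (T OR F).
So (1) is satisfied (T AND T AND T).
(2) no assumed risk — not met.
Overall: T OR F → true.

Yes — liable.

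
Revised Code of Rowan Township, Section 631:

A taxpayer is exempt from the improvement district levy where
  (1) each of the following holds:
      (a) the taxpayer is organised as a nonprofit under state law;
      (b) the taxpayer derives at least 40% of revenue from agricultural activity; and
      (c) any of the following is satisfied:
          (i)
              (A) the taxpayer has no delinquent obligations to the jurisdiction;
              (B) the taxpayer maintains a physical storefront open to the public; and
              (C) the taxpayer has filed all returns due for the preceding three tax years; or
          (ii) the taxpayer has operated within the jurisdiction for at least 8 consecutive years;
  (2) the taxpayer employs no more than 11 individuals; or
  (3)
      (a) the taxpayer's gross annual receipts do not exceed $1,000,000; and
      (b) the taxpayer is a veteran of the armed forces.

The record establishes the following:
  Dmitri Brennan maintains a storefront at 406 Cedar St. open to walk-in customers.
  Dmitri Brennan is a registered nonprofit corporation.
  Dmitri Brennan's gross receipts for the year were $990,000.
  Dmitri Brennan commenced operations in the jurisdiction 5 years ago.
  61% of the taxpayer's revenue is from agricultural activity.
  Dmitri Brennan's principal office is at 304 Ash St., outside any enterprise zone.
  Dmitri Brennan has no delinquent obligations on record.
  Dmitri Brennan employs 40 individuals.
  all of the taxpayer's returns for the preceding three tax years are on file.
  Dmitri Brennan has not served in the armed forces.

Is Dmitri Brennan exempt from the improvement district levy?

Yes — exempt.

(a) nonprofit — holds.
(b) ≥40% agricultural — met.
(A) no delinquency — holds.
(B) has storefront — holds.
(C) returns current — met.
So (i) is satisfied (T AND T AND T).
(ii) ≥ 8 yrs in jurisdiction — not satisfied.
(c) = T OR F = true.
(1): T AND T AND T → true.
(2) ≤ 11 employees — not satisfied.
(a) receipts ≤ $1,000,000 — met.
(b) veteran — not met.
So (3) is not satisfied (T AND F).
Overall = T OR F OR F = true.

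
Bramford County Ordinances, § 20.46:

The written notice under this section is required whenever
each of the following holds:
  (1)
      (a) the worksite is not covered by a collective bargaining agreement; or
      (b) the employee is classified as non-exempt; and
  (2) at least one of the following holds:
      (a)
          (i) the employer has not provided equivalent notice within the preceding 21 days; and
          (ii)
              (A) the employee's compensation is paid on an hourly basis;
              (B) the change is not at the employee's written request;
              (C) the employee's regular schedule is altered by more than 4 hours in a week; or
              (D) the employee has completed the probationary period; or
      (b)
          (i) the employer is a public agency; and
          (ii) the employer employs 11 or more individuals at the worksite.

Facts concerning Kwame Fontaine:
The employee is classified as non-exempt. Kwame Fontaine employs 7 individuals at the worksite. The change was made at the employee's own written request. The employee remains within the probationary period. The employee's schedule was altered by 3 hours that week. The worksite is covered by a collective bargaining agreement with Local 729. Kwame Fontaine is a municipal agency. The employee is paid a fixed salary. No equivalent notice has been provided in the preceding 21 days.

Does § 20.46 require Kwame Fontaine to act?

(a) no CBA — fails.
(b) non-exempt — satisfied.
So (1) is satisfied (F OR T).
(i) no recent notice — met.
(A) hourly-paid — not met.
(B) not employee-requested — not satisfied.
(C) schedule shift > 4h — not satisfied.
(D) past probation — not satisfied.
(ii): F OR F OR F OR F → false.
(a) = T AND F = false.
(i) public agency — met.
(ii) ≥ 11 at site — fails.
(b): T AND F → false.
(2): F OR F → false.
Overall: T AND F → false.

No — not required.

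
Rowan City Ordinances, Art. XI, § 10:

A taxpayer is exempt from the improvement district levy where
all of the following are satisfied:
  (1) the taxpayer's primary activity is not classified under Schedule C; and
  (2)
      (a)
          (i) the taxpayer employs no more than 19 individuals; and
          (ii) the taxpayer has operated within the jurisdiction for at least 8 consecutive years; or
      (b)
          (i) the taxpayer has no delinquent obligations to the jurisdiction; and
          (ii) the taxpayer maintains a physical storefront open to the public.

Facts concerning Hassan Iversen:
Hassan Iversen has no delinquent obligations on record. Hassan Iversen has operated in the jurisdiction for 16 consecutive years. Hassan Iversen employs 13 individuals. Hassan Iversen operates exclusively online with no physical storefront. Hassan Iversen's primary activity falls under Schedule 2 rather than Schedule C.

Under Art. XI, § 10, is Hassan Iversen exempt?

(1) not (Schedule C activity) — met.
(i) ≤ 19 employees — satisfied.
(ii) ≥ 8 yrs in jurisdiction — satisfied.
So (a) is satisfied (T AND T).
(i) no delinquency — satisfied.
(ii) has storefront — not satisfied.
So (b) is not satisfied (T AND F).
(2) = T OR F = true.
Overall: T AND T → true.

Yes — exempt.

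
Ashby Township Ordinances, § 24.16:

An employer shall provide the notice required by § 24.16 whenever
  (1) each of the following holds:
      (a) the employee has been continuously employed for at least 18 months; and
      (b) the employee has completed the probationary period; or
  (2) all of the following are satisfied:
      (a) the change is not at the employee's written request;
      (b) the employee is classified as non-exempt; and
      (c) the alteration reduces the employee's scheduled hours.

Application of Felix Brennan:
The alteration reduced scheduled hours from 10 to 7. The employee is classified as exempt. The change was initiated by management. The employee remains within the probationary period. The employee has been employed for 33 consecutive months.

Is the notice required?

No — not required.

(a) tenure ≥ 18 mo. — holds.
(b) past probation — not satisfied.
(1) = T AND F = false.
(a) not employee-requested — satisfied.
(b) non-exempt — fails.
(c) hours reduced — holds.
So (2) is not satisfied (T AND F AND T).
Overall = F OR F = false.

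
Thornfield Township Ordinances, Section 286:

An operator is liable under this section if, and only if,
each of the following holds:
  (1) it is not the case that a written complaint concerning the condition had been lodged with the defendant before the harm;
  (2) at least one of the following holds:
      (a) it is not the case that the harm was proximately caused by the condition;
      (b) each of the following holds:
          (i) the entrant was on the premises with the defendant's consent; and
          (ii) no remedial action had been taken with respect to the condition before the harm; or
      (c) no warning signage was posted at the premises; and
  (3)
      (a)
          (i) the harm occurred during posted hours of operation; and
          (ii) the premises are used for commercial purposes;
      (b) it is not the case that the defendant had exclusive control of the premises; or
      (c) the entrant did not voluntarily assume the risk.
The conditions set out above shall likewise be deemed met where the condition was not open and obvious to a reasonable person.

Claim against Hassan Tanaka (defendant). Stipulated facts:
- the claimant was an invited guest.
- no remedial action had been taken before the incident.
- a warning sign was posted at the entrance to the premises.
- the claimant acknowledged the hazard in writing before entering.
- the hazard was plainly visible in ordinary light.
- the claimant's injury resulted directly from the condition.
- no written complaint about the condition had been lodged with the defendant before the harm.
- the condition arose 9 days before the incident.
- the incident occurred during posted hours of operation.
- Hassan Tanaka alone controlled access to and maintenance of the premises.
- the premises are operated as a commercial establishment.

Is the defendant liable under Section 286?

Yes — liable.

(1) not (complaint lodged) — satisfied.
(a) not (proximate cause) — not met.
(i) consent to enter — holds.
(ii) no remedial action — holds.
(b): T AND T → true.
(c) no signage posted — not satisfied.
So (2) is satisfied (F OR T OR F).
(i) during posted hours — met.
(ii) commercial use — satisfied.
(a) = T AND T = true.
(b) not (exclusive control) — not satisfied.
(c) no assumed risk — not met.
(3): T OR F OR F → true.
So Overall is satisfied (T AND T AND T).
Exception (not open/obvious) — not satisfied.
Result: main true OR exception false → true.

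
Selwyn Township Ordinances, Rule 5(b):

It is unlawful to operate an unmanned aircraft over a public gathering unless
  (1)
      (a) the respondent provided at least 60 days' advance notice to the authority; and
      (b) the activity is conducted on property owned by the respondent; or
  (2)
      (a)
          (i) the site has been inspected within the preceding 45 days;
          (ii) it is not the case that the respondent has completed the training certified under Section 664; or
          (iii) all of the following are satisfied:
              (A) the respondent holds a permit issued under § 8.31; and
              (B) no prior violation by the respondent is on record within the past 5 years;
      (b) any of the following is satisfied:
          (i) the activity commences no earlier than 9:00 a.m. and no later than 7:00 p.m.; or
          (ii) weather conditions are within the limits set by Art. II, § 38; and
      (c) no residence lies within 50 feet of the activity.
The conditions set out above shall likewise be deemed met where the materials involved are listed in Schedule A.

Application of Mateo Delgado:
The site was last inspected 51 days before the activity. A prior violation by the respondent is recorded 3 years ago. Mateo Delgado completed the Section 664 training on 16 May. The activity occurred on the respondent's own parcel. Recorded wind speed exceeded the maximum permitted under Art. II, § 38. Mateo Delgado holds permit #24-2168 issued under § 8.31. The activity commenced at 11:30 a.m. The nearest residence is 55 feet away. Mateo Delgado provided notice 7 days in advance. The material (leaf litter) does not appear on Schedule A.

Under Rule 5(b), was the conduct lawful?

(a) ≥60 days' notice — fails.
(b) own property — holds.
(1): F AND T → false.
(i) site inspected — fails.
(ii) not (training certified) — fails.
(A) holds permit — met.
(B) no prior violation — not met.
(iii): T AND F → false.
So (a) is not satisfied (F OR F OR F).
(i) start within hours — holds.
(ii) weather ok — not satisfied.
So (b) is satisfied (T OR F).
(c) no residence in 50 ft — met.
(2) = F AND T AND T = false.
Overall: F OR F → false.
Exception (Schedule A material) — not satisfied.
Result: main false OR exception false → false.

No — unlawful.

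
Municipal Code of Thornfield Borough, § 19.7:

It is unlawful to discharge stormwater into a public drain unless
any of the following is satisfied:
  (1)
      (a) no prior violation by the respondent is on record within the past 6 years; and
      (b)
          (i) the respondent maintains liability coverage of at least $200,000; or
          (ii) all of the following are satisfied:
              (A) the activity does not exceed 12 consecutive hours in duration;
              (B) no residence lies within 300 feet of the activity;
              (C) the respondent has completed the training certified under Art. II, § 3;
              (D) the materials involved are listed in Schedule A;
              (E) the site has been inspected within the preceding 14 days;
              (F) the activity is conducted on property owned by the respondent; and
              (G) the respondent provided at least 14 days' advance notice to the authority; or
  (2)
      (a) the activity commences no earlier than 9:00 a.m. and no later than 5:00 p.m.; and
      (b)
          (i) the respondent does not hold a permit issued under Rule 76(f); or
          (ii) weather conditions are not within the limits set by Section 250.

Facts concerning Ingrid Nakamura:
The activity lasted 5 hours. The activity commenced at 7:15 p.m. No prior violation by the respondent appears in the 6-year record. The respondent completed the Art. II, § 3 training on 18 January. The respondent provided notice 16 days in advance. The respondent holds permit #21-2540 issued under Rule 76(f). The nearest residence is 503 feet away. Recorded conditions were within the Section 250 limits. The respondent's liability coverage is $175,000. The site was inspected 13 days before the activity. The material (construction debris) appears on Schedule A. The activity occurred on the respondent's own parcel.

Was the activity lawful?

Yes — lawful.

(a) no prior violation — met.
(i) coverage ≥ $200,000 — not satisfied.
(A) ≤ 12 hrs duration — satisfied.
(B) no residence in 300 ft — satisfied.
(C) training certified — satisfied.
(D) Schedule A material — met.
(E) site inspected — met.
(F) own property — holds.
(G) ≥14 days' notice — holds.
(ii) = T AND T AND T AND T AND T AND T AND T = true.
(b): F OR T → true.
So (1) is satisfied (T AND T).
(a) start within hours — not met.
(i) not (holds permit) — not satisfied.
(ii) not (weather ok) — not met.
So (b) is not satisfied (F OR F).
(2): F AND F → false.
Overall = T OR F = true.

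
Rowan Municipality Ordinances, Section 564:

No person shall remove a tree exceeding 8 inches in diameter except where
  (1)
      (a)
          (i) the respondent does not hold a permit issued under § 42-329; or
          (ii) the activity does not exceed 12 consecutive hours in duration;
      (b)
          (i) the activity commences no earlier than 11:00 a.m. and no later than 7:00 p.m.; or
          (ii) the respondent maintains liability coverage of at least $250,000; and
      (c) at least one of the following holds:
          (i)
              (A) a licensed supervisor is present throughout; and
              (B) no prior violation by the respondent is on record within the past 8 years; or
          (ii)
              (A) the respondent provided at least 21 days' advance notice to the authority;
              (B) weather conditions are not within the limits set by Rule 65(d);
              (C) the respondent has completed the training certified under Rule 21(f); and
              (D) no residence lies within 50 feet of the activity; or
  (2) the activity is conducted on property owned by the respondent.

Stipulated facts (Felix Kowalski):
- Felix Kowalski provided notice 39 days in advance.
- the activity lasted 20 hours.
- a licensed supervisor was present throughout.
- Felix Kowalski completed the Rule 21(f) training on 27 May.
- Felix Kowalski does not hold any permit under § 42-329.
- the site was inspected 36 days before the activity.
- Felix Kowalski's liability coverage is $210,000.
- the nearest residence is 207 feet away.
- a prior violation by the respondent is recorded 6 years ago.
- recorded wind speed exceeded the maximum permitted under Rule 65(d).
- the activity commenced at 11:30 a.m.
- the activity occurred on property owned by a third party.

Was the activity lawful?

Yes — lawful.

(i) not (holds permit) — met.
(ii) ≤ 12 hrs duration — not met.
(a): T OR F → true.
(i) start within hours — met.
(ii) coverage ≥ $250,000 — not met.
So (b) is satisfied (T OR F).
(A) supervisor present — satisfied.
(B) no prior violation — not met.
(i) = T AND F = false.
(A) ≥21 days' notice — satisfied.
(B) not (weather ok) — satisfied.
(C) training certified — satisfied.
(D) no residence in 50 ft — met.
(ii) = T AND T AND T AND T = true.
So (c) is satisfied (F OR T).
So (1) is satisfied (T AND T AND T).
(2) own property — fails.
So Overall is satisfied (T OR F).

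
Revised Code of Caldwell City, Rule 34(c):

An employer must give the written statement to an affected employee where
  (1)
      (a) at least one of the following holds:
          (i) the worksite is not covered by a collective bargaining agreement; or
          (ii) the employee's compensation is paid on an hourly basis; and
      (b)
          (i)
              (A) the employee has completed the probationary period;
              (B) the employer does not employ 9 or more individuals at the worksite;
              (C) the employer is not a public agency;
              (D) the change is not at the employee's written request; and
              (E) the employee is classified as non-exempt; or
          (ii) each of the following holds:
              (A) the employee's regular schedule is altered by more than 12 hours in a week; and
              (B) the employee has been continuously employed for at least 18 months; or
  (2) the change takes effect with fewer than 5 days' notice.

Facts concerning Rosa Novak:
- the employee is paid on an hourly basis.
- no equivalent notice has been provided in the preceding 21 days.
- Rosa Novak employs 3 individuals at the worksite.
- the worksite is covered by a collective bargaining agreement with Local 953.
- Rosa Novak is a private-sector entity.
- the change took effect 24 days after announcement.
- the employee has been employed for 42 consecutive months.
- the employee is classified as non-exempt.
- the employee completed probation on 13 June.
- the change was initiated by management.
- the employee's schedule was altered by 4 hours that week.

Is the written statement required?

(i) no CBA — not satisfied.
(ii) hourly-paid — holds.
(a): F OR T → true.
(A) past probation — met.
(B) not (≥ 9 at site) — satisfied.
(C) not (public agency) — met.
(D) not employee-requested — satisfied.
(E) non-exempt — satisfied.
(i): T AND T AND T AND T AND T → true.
(A) schedule shift > 12h — fails.
(B) tenure ≥ 18 mo. — met.
So (ii) is not satisfied (F AND T).
So (b) is satisfied (T OR F).
(1): T AND T → true.
(2) < 5 days' notice — not met.
Overall: T OR F → true.

Yes — required.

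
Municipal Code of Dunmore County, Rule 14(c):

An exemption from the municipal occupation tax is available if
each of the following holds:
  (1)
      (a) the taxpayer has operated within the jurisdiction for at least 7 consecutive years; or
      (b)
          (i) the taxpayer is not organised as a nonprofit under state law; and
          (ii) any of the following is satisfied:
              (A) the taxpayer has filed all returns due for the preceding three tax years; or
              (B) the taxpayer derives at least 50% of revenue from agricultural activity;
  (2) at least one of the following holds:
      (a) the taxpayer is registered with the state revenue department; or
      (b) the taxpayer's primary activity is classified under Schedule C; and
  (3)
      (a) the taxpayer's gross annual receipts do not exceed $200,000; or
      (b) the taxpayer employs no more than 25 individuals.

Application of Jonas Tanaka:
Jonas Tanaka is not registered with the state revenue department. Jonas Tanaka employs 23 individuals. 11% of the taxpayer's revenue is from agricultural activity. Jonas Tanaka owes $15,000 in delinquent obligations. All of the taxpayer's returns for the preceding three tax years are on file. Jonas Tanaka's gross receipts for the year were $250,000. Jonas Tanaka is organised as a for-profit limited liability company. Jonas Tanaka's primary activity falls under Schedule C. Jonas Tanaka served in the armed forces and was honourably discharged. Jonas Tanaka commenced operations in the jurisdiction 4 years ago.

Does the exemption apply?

Yes — exempt.

(a) ≥ 7 yrs in jurisdiction — not satisfied.
(i) not (nonprofit) — satisfied.
(A) returns current — holds.
(B) ≥50% agricultural — not satisfied.
(ii) = T OR F = true.
(b) = T AND T = true.
(1): F OR T → true.
(a) state-registered — not satisfied.
(b) Schedule C activity — satisfied.
So (2) is satisfied (F OR T).
(a) receipts ≤ $200,000 — not met.
(b) ≤ 25 employees — satisfied.
So (3) is satisfied (F OR T).
So Overall is satisfied (T AND T AND T).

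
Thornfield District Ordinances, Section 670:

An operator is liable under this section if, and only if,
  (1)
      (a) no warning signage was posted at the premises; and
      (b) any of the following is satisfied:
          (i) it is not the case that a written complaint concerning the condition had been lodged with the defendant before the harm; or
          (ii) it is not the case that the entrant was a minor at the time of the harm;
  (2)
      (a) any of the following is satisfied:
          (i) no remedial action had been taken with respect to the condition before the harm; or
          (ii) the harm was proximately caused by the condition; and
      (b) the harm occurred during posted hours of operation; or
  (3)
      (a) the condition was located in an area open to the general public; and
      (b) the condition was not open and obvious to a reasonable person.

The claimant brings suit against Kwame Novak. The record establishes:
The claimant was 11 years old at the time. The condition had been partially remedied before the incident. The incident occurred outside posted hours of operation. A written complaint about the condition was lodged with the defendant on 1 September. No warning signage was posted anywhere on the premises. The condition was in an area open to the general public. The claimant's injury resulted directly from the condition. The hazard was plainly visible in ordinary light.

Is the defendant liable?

No — not liable.

(a) no signage posted — met.
(i) not (complaint lodged) — not met.
(ii) not (entrant a minor) — not satisfied.
(b): F OR F → false.
(1): T AND F → false.
(i) no remedial action — fails.
(ii) proximate cause — holds.
(a) = F OR T = true.
(b) during posted hours — not satisfied.
(2): T AND F → false.
(a) public area — met.
(b) not open/obvious — fails.
(3) = T AND F = false.
Overall: F OR F OR F → false.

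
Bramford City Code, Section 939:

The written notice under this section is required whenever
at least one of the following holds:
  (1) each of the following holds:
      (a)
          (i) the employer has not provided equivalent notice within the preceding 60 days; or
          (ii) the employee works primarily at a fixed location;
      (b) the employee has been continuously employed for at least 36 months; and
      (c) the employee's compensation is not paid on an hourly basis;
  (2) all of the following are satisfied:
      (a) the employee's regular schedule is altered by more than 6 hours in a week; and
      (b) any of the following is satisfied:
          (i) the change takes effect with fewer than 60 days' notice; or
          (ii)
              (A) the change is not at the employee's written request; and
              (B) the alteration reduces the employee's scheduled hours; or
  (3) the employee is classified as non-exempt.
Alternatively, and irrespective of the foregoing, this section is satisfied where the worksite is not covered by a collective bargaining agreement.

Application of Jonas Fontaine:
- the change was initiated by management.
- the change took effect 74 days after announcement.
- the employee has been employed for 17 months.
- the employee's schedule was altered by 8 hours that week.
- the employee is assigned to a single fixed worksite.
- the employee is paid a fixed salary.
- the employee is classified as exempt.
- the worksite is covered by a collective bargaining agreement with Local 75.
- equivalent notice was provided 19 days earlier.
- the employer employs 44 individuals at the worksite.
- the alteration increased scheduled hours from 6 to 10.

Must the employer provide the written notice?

(i) no recent notice — not met.
(ii) fixed location — satisfied.
So (a) is satisfied (F OR T).
(b) tenure ≥ 36 mo. — fails.
(c) not (hourly-paid) — satisfied.
(1): T AND F AND T → false.
(a) schedule shift > 6h — met.
(i) < 60 days' notice — not met.
(A) not employee-requested — satisfied.
(B) hours reduced — not satisfied.
(ii): T AND F → false.
(b): F OR F → false.
So (2) is not satisfied (T AND F).
(3) non-exempt — not satisfied.
Overall: F OR F OR F → false.
Exception (no CBA) — not satisfied.
Result: main false OR exception false → false.

No — not required.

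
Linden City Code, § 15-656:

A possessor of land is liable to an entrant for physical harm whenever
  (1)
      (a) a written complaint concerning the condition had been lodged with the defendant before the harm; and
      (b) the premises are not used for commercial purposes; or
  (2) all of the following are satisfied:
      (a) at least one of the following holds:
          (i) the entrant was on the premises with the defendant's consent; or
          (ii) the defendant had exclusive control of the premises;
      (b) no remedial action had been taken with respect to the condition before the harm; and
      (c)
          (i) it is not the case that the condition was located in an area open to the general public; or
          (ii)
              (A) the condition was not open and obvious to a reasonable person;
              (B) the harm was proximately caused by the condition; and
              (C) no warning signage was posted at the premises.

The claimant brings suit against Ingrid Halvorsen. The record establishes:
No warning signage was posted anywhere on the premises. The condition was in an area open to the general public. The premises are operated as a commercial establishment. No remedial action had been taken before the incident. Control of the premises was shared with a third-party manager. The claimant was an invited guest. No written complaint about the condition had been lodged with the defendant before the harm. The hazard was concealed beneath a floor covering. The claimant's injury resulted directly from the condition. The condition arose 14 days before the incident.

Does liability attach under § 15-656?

Yes — liable.

(a) complaint lodged — fails.
(b) not (commercial use) — not met.
(1): F AND F → false.
(i) consent to enter — holds.
(ii) exclusive control — not satisfied.
(a): T OR F → true.
(b) no remedial action — holds.
(i) not (public area) — not satisfied.
(A) not open/obvious — holds.
(B) proximate cause — holds.
(C) no signage posted — satisfied.
(ii): T AND T AND T → true.
So (c) is satisfied (F OR T).
So (2) is satisfied (T AND T AND T).
Overall: F OR T → true.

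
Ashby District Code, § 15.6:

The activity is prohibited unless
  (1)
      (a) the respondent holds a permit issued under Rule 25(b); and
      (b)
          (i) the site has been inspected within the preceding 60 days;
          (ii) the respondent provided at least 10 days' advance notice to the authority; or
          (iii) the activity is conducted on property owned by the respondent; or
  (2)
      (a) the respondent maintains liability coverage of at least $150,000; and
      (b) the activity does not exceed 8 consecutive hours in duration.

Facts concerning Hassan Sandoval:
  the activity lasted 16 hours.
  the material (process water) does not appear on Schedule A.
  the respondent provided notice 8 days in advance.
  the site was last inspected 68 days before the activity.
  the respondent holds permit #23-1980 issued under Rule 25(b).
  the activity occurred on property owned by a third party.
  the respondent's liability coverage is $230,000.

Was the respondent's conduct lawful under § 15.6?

No — unlawful.

(a) holds permit — satisfied.
(i) site inspected — not satisfied.
(ii) ≥10 days' notice — fails.
(iii) own property — not met.
So (b) is not satisfied (F OR F OR F).
(1): T AND F → false.
(a) coverage ≥ $150,000 — met.
(b) ≤ 8 hrs duration — not met.
(2): T AND F → false.
Overall = F OR F = false.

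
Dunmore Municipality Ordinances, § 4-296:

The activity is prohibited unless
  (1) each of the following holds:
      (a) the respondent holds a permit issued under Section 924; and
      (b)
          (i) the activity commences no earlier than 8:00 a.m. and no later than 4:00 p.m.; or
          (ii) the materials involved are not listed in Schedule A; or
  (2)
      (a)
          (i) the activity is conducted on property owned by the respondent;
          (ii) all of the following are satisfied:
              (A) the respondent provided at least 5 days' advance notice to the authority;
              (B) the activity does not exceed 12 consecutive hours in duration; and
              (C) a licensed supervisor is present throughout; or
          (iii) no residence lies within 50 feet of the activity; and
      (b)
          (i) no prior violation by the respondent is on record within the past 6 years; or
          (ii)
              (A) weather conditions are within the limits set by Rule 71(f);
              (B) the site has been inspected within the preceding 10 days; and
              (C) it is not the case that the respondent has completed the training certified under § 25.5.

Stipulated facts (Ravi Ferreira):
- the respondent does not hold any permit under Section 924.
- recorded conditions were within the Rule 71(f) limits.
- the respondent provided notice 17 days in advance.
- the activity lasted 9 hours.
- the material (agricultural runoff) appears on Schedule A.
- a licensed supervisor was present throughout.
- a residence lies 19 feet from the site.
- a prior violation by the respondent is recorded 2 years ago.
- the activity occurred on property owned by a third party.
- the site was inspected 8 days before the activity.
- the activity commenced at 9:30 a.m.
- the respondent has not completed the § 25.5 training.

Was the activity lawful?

Yes — lawful.

(a) holds permit — fails.
(i) start within hours — met.
(ii) not (Schedule A material) — not satisfied.
So (b) is satisfied (T OR F).
So (1) is not satisfied (F AND T).
(i) own property — not met.
(A) ≥5 days' notice — satisfied.
(B) ≤ 12 hrs duration — met.
(C) supervisor present — met.
(ii): T AND T AND T → true.
(iii) no residence in 50 ft — fails.
(a): F OR T OR F → true.
(i) no prior violation — not met.
(A) weather ok — satisfied.
(B) site inspected — satisfied.
(C) not (training certified) — satisfied.
So (ii) is satisfied (T AND T AND T).
(b): F OR T → true.
(2) = T AND T = true.
So Overall is satisfied (F OR T).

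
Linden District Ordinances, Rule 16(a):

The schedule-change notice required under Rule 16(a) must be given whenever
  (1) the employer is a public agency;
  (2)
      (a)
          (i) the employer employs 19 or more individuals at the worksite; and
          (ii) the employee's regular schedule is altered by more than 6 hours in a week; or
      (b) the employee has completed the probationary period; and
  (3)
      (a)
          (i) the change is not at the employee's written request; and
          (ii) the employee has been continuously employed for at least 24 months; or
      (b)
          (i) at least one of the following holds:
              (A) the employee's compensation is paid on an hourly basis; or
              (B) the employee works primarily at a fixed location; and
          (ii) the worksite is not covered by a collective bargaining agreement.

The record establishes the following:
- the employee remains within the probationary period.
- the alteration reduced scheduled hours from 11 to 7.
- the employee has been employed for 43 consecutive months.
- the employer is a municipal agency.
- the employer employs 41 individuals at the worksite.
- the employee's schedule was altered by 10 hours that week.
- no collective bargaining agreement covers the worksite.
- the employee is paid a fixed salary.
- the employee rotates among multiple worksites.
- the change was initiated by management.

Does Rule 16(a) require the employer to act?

Yes — required.

(1) public agency — holds.
(i) ≥ 19 at site — satisfied.
(ii) schedule shift > 6h — met.
(a) = T AND T = true.
(b) past probation — fails.
(2) = T OR F = true.
(i) not employee-requested — holds.
(ii) tenure ≥ 24 mo. — met.
So (a) is satisfied (T AND T).
(A) hourly-paid — fails.
(B) fixed location — not met.
So (i) is not satisfied (F OR F).
(ii) no CBA — holds.
(b) = F AND T = false.
(3): T OR F → true.
So Overall is satisfied (T AND T AND T).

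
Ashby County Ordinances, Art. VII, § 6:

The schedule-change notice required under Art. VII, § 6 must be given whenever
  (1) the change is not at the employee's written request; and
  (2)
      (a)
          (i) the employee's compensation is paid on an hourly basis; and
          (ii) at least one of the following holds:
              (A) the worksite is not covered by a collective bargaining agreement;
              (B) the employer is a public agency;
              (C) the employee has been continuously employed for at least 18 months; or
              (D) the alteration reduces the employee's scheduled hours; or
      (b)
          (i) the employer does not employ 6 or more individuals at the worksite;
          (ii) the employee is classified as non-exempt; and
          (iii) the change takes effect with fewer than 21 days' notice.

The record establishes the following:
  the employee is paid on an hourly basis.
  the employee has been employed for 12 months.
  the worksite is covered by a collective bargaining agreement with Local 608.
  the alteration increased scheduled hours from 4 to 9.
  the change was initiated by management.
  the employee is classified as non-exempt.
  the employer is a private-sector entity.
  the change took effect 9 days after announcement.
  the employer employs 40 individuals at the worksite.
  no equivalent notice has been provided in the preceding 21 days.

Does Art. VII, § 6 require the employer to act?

No — not required.

(1) not employee-requested — met.
(i) hourly-paid — met.
(A) no CBA — fails.
(B) public agency — fails.
(C) tenure ≥ 18 mo. — not met.
(D) hours reduced — fails.
So (ii) is not satisfied (F OR F OR F OR F).
(a): T AND F → false.
(i) not (≥ 6 at site) — not met.
(ii) non-exempt — satisfied.
(iii) < 21 days' notice — satisfied.
So (b) is not satisfied (F AND T AND T).
So (2) is not satisfied (F OR F).
Overall = T AND F = false.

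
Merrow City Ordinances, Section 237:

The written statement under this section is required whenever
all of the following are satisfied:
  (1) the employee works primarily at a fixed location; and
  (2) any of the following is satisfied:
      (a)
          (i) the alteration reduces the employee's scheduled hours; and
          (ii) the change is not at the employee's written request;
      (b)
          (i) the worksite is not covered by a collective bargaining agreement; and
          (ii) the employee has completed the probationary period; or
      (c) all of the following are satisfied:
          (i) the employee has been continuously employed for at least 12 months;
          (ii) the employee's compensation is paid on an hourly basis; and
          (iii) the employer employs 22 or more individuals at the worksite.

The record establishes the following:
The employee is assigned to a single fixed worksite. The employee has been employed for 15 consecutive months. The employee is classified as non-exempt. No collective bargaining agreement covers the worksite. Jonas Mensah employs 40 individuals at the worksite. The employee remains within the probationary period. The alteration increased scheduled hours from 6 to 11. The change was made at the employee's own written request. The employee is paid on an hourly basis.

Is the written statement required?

(1) fixed location — met.
(i) hours reduced — not met.
(ii) not employee-requested — not satisfied.
So (a) is not satisfied (F AND F).
(i) no CBA — satisfied.
(ii) past probation — fails.
So (b) is not satisfied (T AND F).
(i) tenure ≥ 12 mo. — satisfied.
(ii) hourly-paid — satisfied.
(iii) ≥ 22 at site — holds.
So (c) is satisfied (T AND T AND T).
(2) = F OR F OR T = true.
Overall = T AND T = true.

Yes — required.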